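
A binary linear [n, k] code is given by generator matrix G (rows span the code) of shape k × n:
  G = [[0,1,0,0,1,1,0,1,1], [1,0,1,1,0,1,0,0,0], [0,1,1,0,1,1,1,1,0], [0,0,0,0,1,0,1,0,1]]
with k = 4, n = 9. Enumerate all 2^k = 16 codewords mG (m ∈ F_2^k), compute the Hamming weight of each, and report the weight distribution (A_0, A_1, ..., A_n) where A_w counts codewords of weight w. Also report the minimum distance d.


Weight distribution: A_0 = 1, A_2 = 1, A_3 = 2, A_4 = 3, A_5 = 4, A_6 = 3, A_7 = 2. Minimum distance d = 2.

Enumerate all 2^4 = 16 messages m ∈ F_2^4.
For each, compute codeword c = mG in F_2^9, then tally its weight.
  m = 0000 → c = 000000000, weight = 0.
  m = 1000 → c = 010011011, weight = 5.
  m = 0100 → c = 101101000, weight = 4.
  m = 1100 → c = 111110011, weight = 7.
  m = 0010 → c = 011011110, weight = 6.
  m = 1010 → c = 001000101, weight = 3.
  m = 0110 → c = 110110110, weight = 6.
  m = 1110 → c = 100101101, weight = 5.
  m = 0001 → c = 000010101, weight = 3.
  m = 1001 → c = 010001110, weight = 4.
  m = 0101 → c = 101111101, weight = 7.
  m = 1101 → c = 111100110, weight = 6.
  m = 0011 → c = 011001011, weight = 5.
  m = 1011 → c = 001010000, weight = 2.
  m = 0111 → c = 110100011, weight = 5.
  m = 1111 → c = 100111000, weight = 4.
Tally weights:
  weight 0: 1 codewords.
  weight 2: 1 codewords.
  weight 3: 2 codewords.
  weight 4: 3 codewords.
  weight 5: 4 codewords.
  weight 6: 3 codewords.
  weight 7: 2 codewords.
Minimum distance d = smallest w > 0 with A_w > 0 = 2.
Sanity: Σ A_w = 16 = 2^4 = 16 ✓.


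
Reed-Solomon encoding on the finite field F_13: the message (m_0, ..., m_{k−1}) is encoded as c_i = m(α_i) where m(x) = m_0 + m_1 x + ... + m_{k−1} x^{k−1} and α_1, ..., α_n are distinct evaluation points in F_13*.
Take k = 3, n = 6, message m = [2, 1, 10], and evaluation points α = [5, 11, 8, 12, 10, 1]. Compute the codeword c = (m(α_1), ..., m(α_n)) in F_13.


c = [10, 1, 0, 11, 11, 0]

Message polynomial: m(x) = 2 + 1·x + 10·x^2 (mod 13).
For each evaluation point α_i, compute m(α_i) mod 13:
  α_1 = 5: Horner steps 10 → 12 → 10, so m(5) = 10.
  α_2 = 11: Horner steps 10 → 7 → 1, so m(11) = 1.
  α_3 = 8: Horner steps 10 → 3 → 0, so m(8) = 0.
  α_4 = 12: Horner steps 10 → 4 → 11, so m(12) = 11.
  α_5 = 10: Horner steps 10 → 10 → 11, so m(10) = 11.
  α_6 = 1: Horner steps 10 → 11 → 0, so m(1) = 0.
Codeword c = [10, 1, 0, 11, 11, 0] ∈ F_13^6.


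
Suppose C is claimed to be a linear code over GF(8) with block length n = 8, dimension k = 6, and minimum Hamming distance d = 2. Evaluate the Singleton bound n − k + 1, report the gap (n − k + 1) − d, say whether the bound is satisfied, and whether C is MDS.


Singleton RHS = n − k + 1 = 3, slack = 1, bound satisfied, not MDS.

Singleton bound: d ≤ n − k + 1.
Here n = 8, k = 6, so n − k + 1 = 3.
Given d = 2, check d ≤ 3: YES.
Slack = (n − k + 1) − d = 1.
The code is NOT MDS (slack = 1 > 0).
Description: the claimed parameters are [8, 6, 2]_8; such a code would be non-MDS.


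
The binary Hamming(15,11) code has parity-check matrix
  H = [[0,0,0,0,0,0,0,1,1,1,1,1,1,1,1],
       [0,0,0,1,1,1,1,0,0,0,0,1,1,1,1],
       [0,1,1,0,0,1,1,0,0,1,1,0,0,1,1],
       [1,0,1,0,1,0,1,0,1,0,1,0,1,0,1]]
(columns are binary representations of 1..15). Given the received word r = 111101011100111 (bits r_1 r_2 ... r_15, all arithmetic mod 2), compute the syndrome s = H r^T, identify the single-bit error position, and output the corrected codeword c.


s = (0, 1, 0, 1)^T, error position = 5, corrected codeword c = 111111011100111

Compute s = H r^T mod 2 one row at a time:
  s_1 = 1 + 1 + 1 + 0 + 0 + 1 + 1 + 1 = 6 ≡ 0 (mod 2).
  s_2 = 1 + 0 + 1 + 0 + 0 + 1 + 1 + 1 = 5 ≡ 1 (mod 2).
  s_3 = 1 + 1 + 1 + 0 + 1 + 0 + 1 + 1 = 6 ≡ 0 (mod 2).
  s_4 = 1 + 1 + 0 + 0 + 1 + 0 + 1 + 1 = 5 ≡ 1 (mod 2).
s = (0, 1, 0, 1)^T — this equals column 5 of H (binary 0101), so error is at position 5.
Correct: flip bit 5 of r = 111101011100111 to get c = 111111011100111.


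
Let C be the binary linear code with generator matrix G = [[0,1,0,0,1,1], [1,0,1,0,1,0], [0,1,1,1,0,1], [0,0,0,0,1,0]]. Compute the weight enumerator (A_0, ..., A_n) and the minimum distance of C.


Weight distribution: A_0 = 1, A_1 = 1, A_2 = 4, A_3 = 4, A_4 = 3, A_5 = 3. Minimum distance d = 1.

Enumerate all 2^4 = 16 messages m ∈ F_2^4.
For each, compute codeword c = mG in F_2^6, then tally its weight.
  m = 0000 → c = 000000, weight = 0.
  m = 1000 → c = 010011, weight = 3.
  m = 0100 → c = 101010, weight = 3.
  m = 1100 → c = 111001, weight = 4.
  m = 0010 → c = 011101, weight = 4.
  m = 1010 → c = 001110, weight = 3.
  m = 0110 → c = 110111, weight = 5.
  m = 1110 → c = 100100, weight = 2.
  m = 0001 → c = 000010, weight = 1.
  m = 1001 → c = 010001, weight = 2.
  m = 0101 → c = 101000, weight = 2.
  m = 1101 → c = 111011, weight = 5.
  m = 0011 → c = 011111, weight = 5.
  m = 1011 → c = 001100, weight = 2.
  m = 0111 → c = 110101, weight = 4.
  m = 1111 → c = 100110, weight = 3.
Tally weights:
  weight 0: 1 codewords.
  weight 1: 1 codewords.
  weight 2: 4 codewords.
  weight 3: 4 codewords.
  weight 4: 3 codewords.
  weight 5: 3 codewords.
Minimum distance d = smallest w > 0 with A_w > 0 = 1.
Sanity: Σ A_w = 16 = 2^4 = 16 ✓.


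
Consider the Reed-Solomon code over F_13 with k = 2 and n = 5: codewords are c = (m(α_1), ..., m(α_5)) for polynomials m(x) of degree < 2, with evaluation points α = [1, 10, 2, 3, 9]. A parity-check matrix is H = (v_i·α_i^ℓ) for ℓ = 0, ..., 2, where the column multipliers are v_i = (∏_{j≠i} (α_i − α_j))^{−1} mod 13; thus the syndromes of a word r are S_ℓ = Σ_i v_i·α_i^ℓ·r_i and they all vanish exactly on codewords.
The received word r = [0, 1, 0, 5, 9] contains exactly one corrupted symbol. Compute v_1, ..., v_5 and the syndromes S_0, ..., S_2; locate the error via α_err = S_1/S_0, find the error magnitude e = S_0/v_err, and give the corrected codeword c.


S = (5, 5, 5), error at position 1, error magnitude e = 5, c = [8, 1, 0, 5, 9].

Step 1: column multipliers v_i = (∏_{j≠i}(α_i − α_j))^{−1} mod 13.
  i = 1 (α = 1): (1−10)(1−2)(1−3)(1−9) = (−9)·(−1)·(−2)·(−8) = 144 ≡ 1, so v_1 = 1^{−1} = 1 (mod 13).
  i = 2 (α = 10): (10−1)(10−2)(10−3)(10−9) = 9·8·7·1 = 504 ≡ 10, so v_2 = 10^{−1} = 4 (mod 13).
  i = 3 (α = 2): (2−1)(2−10)(2−3)(2−9) = 1·(−8)·(−1)·(−7) = −56 ≡ 9, so v_3 = 9^{−1} = 3 (mod 13).
  i = 4 (α = 3): (3−1)(3−10)(3−2)(3−9) = 2·(−7)·1·(−6) = 84 ≡ 6, so v_4 = 6^{−1} = 11 (mod 13).
  i = 5 (α = 9): (9−1)(9−10)(9−2)(9−3) = 8·(−1)·7·6 = −336 ≡ 2, so v_5 = 2^{−1} = 7 (mod 13).
  v = [1, 4, 3, 11, 7].
Step 2: syndromes of r = [0, 1, 0, 5, 9] (all sums mod 13).
  S_0 = Σ v_i r_i = 1·0 + 4·1 + 3·0 + 11·5 + 7·9 = 122 ≡ 5.
  S_1 = Σ v_i α_i r_i = 1·1·0 + 4·10·1 + 3·2·0 + 11·3·5 + 7·9·9 = 772 ≡ 5.
  α_i^2 mod 13 = [1, 9, 4, 9, 3].
  S_2 = Σ v_i α_i^2 r_i = 1·1·0 + 4·9·1 + 3·4·0 + 11·9·5 + 7·3·9 = 720 ≡ 5.
  S = (5, 5, 5) ≠ 0, so r is not a codeword (an error is present).
Step 3: locate the error. For a single error e at position i, S_ℓ = v_i·e·α_i^ℓ, so α_err = S_1/S_0.
  S_0^{−1} = 5^{−1} = 8 (mod 13), so α_err = 5·8 = 40 ≡ 1 = α_1. Error position i = 1.
  Consistency check: S_2/S_1 = 5·8 = 40 ≡ 1 = α_err ✓ (single-error assumption holds).
Step 4: error magnitude e = S_0/v_1 = S_0·∏_{j≠1}(α_1 − α_j) = 5·1 = 5 ≡ 5 (mod 13).
Step 5: correct position 1: c_1 = r_1 − e = 0 − 5 ≡ 8 (mod 13). Hence c = [8, 1, 0, 5, 9].
  Check: interpolating c through the α_i gives m(x) = 3 + 5·x (degree < 2) with m(α_i) = c_i for every i, so c is indeed a codeword.


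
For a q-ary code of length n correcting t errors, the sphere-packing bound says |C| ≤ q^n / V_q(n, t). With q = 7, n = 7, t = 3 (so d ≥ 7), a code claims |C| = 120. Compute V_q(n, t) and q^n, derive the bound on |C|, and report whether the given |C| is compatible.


V_q(n, t) = 8359, q^n = 823543, Hamming bound = 98, |C| = 120 > bound (violated).

Step 1: Compute V_q(n, t) = Σ_{j=0}^3 C(n, j) (q−1)^j.
  j = 0: C(7,0)·(6)^0 = 1·1 = 1.
  j = 1: C(7,1)·(6)^1 = 7·6 = 42.
  j = 2: C(7,2)·(6)^2 = 21·36 = 756.
  j = 3: C(7,3)·(6)^3 = 35·216 = 7560.
  V_q(n, t) = 1 + 42 + 756 + 7560 = 8359.
Step 2: q^n = 7^7 = 823543.
Step 3: Hamming bound ⌊q^n / V_q(n,t)⌋ = ⌊823543/8359⌋ = 98.
Step 4: Compare |C| = 120 to 98: violated.
The claimed |C| lies above the Hamming bound, so no 7-ary code of length 7 with d ≥ 7 can have 120 codewords.


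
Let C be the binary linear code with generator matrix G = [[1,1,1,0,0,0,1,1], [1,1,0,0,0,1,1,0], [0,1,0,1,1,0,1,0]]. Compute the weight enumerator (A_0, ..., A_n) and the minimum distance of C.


Weight distribution: A_0 = 1, A_3 = 1, A_4 = 3, A_5 = 2, A_7 = 1. Minimum distance d = 3.

Enumerate all 2^3 = 8 messages m ∈ F_2^3.
For each, compute codeword c = mG in F_2^8, then tally its weight.
  m = 000 → c = 00000000, weight = 0.
  m = 100 → c = 11100011, weight = 5.
  m = 010 → c = 11000110, weight = 4.
  m = 110 → c = 00100101, weight = 3.
  m = 001 → c = 01011010, weight = 4.
  m = 101 → c = 10111001, weight = 5.
  m = 011 → c = 10011100, weight = 4.
  m = 111 → c = 01111111, weight = 7.
Tally weights:
  weight 0: 1 codewords.
  weight 3: 1 codewords.
  weight 4: 3 codewords.
  weight 5: 2 codewords.
  weight 7: 1 codewords.
Minimum distance d = smallest w > 0 with A_w > 0 = 3.
Sanity: Σ A_w = 8 = 2^3 = 8 ✓.


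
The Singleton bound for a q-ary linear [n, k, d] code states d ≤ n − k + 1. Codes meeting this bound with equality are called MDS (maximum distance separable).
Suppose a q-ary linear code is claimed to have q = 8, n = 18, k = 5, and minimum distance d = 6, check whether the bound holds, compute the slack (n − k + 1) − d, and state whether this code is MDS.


Singleton RHS = n − k + 1 = 14, slack = 8, bound satisfied, not MDS.

Singleton bound: d ≤ n − k + 1.
Here n = 18, k = 5, so n − k + 1 = 14.
Given d = 6, check d ≤ 14: YES.
Slack = (n − k + 1) − d = 8.
The code is NOT MDS (slack = 8 > 0).
Description: the claimed parameters are [18, 5, 6]_8; such a code would be non-MDS.


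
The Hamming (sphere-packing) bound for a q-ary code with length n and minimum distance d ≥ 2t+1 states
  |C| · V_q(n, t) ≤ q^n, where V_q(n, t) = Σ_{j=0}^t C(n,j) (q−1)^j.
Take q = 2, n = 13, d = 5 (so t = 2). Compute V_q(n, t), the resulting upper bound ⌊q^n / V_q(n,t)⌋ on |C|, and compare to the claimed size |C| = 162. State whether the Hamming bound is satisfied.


V_q(n, t) = 92, q^n = 8192, Hamming bound = 89, |C| = 162 > bound (violated).

Step 1: Compute V_q(n, t) = Σ_{j=0}^2 C(n, j) (q−1)^j.
  j = 0: C(13,0)·(1)^0 = 1·1 = 1.
  j = 1: C(13,1)·(1)^1 = 13·1 = 13.
  j = 2: C(13,2)·(1)^2 = 78·1 = 78.
  V_q(n, t) = 1 + 13 + 78 = 92.
Step 2: q^n = 2^13 = 8192.
Step 3: Hamming bound ⌊q^n / V_q(n,t)⌋ = ⌊8192/92⌋ = 89.
Step 4: Compare |C| = 162 to 89: violated.
The claimed |C| lies above the Hamming bound, so no 2-ary code of length 13 with d ≥ 5 can have 162 codewords.


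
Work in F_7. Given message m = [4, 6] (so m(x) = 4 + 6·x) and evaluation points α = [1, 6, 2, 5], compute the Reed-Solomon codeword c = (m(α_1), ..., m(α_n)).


c = [3, 5, 2, 6]

Message polynomial: m(x) = 4 + 6·x (mod 7).
For each evaluation point α_i, compute m(α_i) mod 7:
  α_1 = 1: Horner steps 6 → 3, so m(1) = 3.
  α_2 = 6: Horner steps 6 → 5, so m(6) = 5.
  α_3 = 2: Horner steps 6 → 2, so m(2) = 2.
  α_4 = 5: Horner steps 6 → 6, so m(5) = 6.
Codeword c = [3, 5, 2, 6] ∈ F_7^4.


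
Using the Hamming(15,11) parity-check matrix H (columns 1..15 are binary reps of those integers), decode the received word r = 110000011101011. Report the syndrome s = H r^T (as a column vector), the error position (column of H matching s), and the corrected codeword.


s = (0, 1, 0, 1)^T, error position = 5, corrected codeword c = 110010011101011

Compute s = H r^T mod 2 one row at a time:
  s_1 = 1 + 1 + 1 + 0 + 1 + 0 + 1 + 1 = 6 ≡ 0 (mod 2).
  s_2 = 0 + 0 + 0 + 0 + 1 + 0 + 1 + 1 = 3 ≡ 1 (mod 2).
  s_3 = 1 + 0 + 0 + 0 + 1 + 0 + 1 + 1 = 4 ≡ 0 (mod 2).
  s_4 = 1 + 0 + 0 + 0 + 1 + 0 + 0 + 1 = 3 ≡ 1 (mod 2).
s = (0, 1, 0, 1)^T — this equals column 5 of H (binary 0101), so error is at position 5.
Correct: flip bit 5 of r = 110000011101011 to get c = 110010011101011.


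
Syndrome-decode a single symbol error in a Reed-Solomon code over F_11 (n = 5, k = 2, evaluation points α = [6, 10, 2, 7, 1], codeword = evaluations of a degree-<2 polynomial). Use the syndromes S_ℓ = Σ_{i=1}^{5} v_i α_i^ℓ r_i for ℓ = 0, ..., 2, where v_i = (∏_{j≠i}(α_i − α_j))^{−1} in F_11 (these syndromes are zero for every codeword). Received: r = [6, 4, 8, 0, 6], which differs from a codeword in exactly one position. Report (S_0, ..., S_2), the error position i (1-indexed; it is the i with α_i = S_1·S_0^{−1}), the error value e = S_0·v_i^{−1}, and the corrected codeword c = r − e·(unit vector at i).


S = (6, 6, 6), error at position 5, error magnitude e = 3, c = [6, 4, 8, 0, 3].

Step 1: column multipliers v_i = (∏_{j≠i}(α_i − α_j))^{−1} mod 11.
  i = 1 (α = 6): (6−10)(6−2)(6−7)(6−1) = (−4)·4·(−1)·5 = 80 ≡ 3, so v_1 = 3^{−1} = 4 (mod 11).
  i = 2 (α = 10): (10−6)(10−2)(10−7)(10−1) = 4·8·3·9 = 864 ≡ 6, so v_2 = 6^{−1} = 2 (mod 11).
  i = 3 (α = 2): (2−6)(2−10)(2−7)(2−1) = (−4)·(−8)·(−5)·1 = −160 ≡ 5, so v_3 = 5^{−1} = 9 (mod 11).
  i = 4 (α = 7): (7−6)(7−10)(7−2)(7−1) = 1·(−3)·5·6 = −90 ≡ 9, so v_4 = 9^{−1} = 5 (mod 11).
  i = 5 (α = 1): (1−6)(1−10)(1−2)(1−7) = (−5)·(−9)·(−1)·(−6) = 270 ≡ 6, so v_5 = 6^{−1} = 2 (mod 11).
  v = [4, 2, 9, 5, 2].
Step 2: syndromes of r = [6, 4, 8, 0, 6] (all sums mod 11).
  S_0 = Σ v_i r_i = 4·6 + 2·4 + 9·8 + 5·0 + 2·6 = 116 ≡ 6.
  S_1 = Σ v_i α_i r_i = 4·6·6 + 2·10·4 + 9·2·8 + 5·7·0 + 2·1·6 = 380 ≡ 6.
  α_i^2 mod 11 = [3, 1, 4, 5, 1].
  S_2 = Σ v_i α_i^2 r_i = 4·3·6 + 2·1·4 + 9·4·8 + 5·5·0 + 2·1·6 = 380 ≡ 6.
  S = (6, 6, 6) ≠ 0, so r is not a codeword (an error is present).
Step 3: locate the error. For a single error e at position i, S_ℓ = v_i·e·α_i^ℓ, so α_err = S_1/S_0.
  S_0^{−1} = 6^{−1} = 2 (mod 11), so α_err = 6·2 = 12 ≡ 1 = α_5. Error position i = 5.
  Consistency check: S_2/S_1 = 6·2 = 12 ≡ 1 = α_err ✓ (single-error assumption holds).
Step 4: error magnitude e = S_0/v_5 = S_0·∏_{j≠5}(α_5 − α_j) = 6·6 = 36 ≡ 3 (mod 11).
Step 5: correct position 5: c_5 = r_5 − e = 6 − 3 ≡ 3 (mod 11). Hence c = [6, 4, 8, 0, 3].
  Check: interpolating c through the α_i gives m(x) = 9 + 5·x (degree < 2) with m(α_i) = c_i for every i, so c is indeed a codeword.


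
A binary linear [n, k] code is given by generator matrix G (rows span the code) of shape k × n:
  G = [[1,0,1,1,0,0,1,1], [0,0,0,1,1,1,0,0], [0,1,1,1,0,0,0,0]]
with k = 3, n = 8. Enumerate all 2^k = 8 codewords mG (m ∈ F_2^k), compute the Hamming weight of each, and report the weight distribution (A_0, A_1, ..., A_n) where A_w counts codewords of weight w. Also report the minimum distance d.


Weight distribution: A_0 = 1, A_3 = 2, A_4 = 2, A_5 = 1, A_6 = 1, A_7 = 1. Minimum distance d = 3.

Enumerate all 2^3 = 8 messages m ∈ F_2^3.
For each, compute codeword c = mG in F_2^8, then tally its weight.
  m = 000 → c = 00000000, weight = 0.
  m = 100 → c = 10110011, weight = 5.
  m = 010 → c = 00011100, weight = 3.
  m = 110 → c = 10101111, weight = 6.
  m = 001 → c = 01110000, weight = 3.
  m = 101 → c = 11000011, weight = 4.
  m = 011 → c = 01101100, weight = 4.
  m = 111 → c = 11011111, weight = 7.
Tally weights:
  weight 0: 1 codewords.
  weight 3: 2 codewords.
  weight 4: 2 codewords.
  weight 5: 1 codewords.
  weight 6: 1 codewords.
  weight 7: 1 codewords.
Minimum distance d = smallest w > 0 with A_w > 0 = 3.
Sanity: Σ A_w = 8 = 2^3 = 8 ✓.


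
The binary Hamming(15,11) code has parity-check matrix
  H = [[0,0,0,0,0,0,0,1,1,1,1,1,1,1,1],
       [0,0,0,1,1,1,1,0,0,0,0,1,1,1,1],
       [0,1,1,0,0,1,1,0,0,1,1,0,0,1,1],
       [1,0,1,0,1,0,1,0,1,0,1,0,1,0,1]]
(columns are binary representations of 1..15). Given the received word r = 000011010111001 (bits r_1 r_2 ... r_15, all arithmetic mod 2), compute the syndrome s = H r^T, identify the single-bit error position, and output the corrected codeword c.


s = (1, 0, 0, 1)^T, error position = 9, corrected codeword c = 000011011111001

Compute s = H r^T mod 2 one row at a time:
  s_1 = 1 + 0 + 1 + 1 + 1 + 0 + 0 + 1 = 5 ≡ 1 (mod 2).
  s_2 = 0 + 1 + 1 + 0 + 1 + 0 + 0 + 1 = 4 ≡ 0 (mod 2).
  s_3 = 0 + 0 + 1 + 0 + 1 + 1 + 0 + 1 = 4 ≡ 0 (mod 2).
  s_4 = 0 + 0 + 1 + 0 + 0 + 1 + 0 + 1 = 3 ≡ 1 (mod 2).
s = (1, 0, 0, 1)^T — this equals column 9 of H (binary 1001), so error is at position 9.
Correct: flip bit 9 of r = 000011010111001 to get c = 000011011111001.


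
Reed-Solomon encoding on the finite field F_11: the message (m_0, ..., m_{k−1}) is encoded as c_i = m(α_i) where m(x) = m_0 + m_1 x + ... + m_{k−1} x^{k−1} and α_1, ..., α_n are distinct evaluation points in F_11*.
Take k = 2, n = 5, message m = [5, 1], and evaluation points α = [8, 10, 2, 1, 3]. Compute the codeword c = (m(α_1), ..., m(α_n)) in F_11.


c = [2, 4, 7, 6, 8]

Message polynomial: m(x) = 5 + 1·x (mod 11).
For each evaluation point α_i, compute m(α_i) mod 11:
  α_1 = 8: Horner steps 1 → 2, so m(8) = 2.
  α_2 = 10: Horner steps 1 → 4, so m(10) = 4.
  α_3 = 2: Horner steps 1 → 7, so m(2) = 7.
  α_4 = 1: Horner steps 1 → 6, so m(1) = 6.
  α_5 = 3: Horner steps 1 → 8, so m(3) = 8.
Codeword c = [2, 4, 7, 6, 8] ∈ F_11^5.


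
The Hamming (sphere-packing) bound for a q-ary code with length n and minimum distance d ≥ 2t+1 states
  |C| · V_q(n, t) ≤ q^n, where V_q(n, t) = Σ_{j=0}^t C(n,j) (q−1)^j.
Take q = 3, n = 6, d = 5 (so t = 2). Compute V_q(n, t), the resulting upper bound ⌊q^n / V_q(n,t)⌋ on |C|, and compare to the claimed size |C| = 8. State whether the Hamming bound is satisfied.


V_q(n, t) = 73, q^n = 729, Hamming bound = 9, |C| = 8 ≤ bound (satisfied).

Step 1: Compute V_q(n, t) = Σ_{j=0}^2 C(n, j) (q−1)^j.
  j = 0: C(6,0)·(2)^0 = 1·1 = 1.
  j = 1: C(6,1)·(2)^1 = 6·2 = 12.
  j = 2: C(6,2)·(2)^2 = 15·4 = 60.
  V_q(n, t) = 1 + 12 + 60 = 73.
Step 2: q^n = 3^6 = 729.
Step 3: Hamming bound ⌊q^n / V_q(n,t)⌋ = ⌊729/73⌋ = 9.
Step 4: Compare |C| = 8 to 9: satisfied.
The claimed |C| lies below the Hamming bound.


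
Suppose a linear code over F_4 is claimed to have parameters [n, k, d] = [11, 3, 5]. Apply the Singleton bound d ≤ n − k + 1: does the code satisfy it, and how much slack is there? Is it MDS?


Singleton RHS = n − k + 1 = 9, slack = 4, bound satisfied, not MDS.

Singleton bound: d ≤ n − k + 1.
Here n = 11, k = 3, so n − k + 1 = 9.
Given d = 5, check d ≤ 9: YES.
Slack = (n − k + 1) − d = 4.
The code is NOT MDS (slack = 4 > 0).
Description: the claimed parameters are [11, 3, 5]_4; such a code would be non-MDS.


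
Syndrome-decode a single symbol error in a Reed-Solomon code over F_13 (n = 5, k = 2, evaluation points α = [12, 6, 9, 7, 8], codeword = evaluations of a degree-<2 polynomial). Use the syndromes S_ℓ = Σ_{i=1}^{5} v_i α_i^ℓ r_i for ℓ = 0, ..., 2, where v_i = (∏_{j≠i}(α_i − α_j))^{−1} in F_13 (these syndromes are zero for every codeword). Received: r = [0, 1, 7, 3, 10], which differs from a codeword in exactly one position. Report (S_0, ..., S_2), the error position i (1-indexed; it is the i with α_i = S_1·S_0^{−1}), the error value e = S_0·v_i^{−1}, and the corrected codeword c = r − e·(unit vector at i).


S = (12, 5, 1), error at position 5, error magnitude e = 5, c = [0, 1, 7, 3, 5].

Step 1: column multipliers v_i = (∏_{j≠i}(α_i − α_j))^{−1} mod 13.
  i = 1 (α = 12): (12−6)(12−9)(12−7)(12−8) = 6·3·5·4 = 360 ≡ 9, so v_1 = 9^{−1} = 3 (mod 13).
  i = 2 (α = 6): (6−12)(6−9)(6−7)(6−8) = (−6)·(−3)·(−1)·(−2) = 36 ≡ 10, so v_2 = 10^{−1} = 4 (mod 13).
  i = 3 (α = 9): (9−12)(9−6)(9−7)(9−8) = (−3)·3·2·1 = −18 ≡ 8, so v_3 = 8^{−1} = 5 (mod 13).
  i = 4 (α = 7): (7−12)(7−6)(7−9)(7−8) = (−5)·1·(−2)·(−1) = −10 ≡ 3, so v_4 = 3^{−1} = 9 (mod 13).
  i = 5 (α = 8): (8−12)(8−6)(8−9)(8−7) = (−4)·2·(−1)·1 = 8 ≡ 8, so v_5 = 8^{−1} = 5 (mod 13).
  v = [3, 4, 5, 9, 5].
Step 2: syndromes of r = [0, 1, 7, 3, 10] (all sums mod 13).
  S_0 = Σ v_i r_i = 3·0 + 4·1 + 5·7 + 9·3 + 5·10 = 116 ≡ 12.
  S_1 = Σ v_i α_i r_i = 3·12·0 + 4·6·1 + 5·9·7 + 9·7·3 + 5·8·10 = 928 ≡ 5.
  α_i^2 mod 13 = [1, 10, 3, 10, 12].
  S_2 = Σ v_i α_i^2 r_i = 3·1·0 + 4·10·1 + 5·3·7 + 9·10·3 + 5·12·10 = 1015 ≡ 1.
  S = (12, 5, 1) ≠ 0, so r is not a codeword (an error is present).
Step 3: locate the error. For a single error e at position i, S_ℓ = v_i·e·α_i^ℓ, so α_err = S_1/S_0.
  S_0^{−1} = 12^{−1} = 12 (mod 13), so α_err = 5·12 = 60 ≡ 8 = α_5. Error position i = 5.
  Consistency check: S_2/S_1 = 1·8 = 8 ≡ 8 = α_err ✓ (single-error assumption holds).
Step 4: error magnitude e = S_0/v_5 = S_0·∏_{j≠5}(α_5 − α_j) = 12·8 = 96 ≡ 5 (mod 13).
Step 5: correct position 5: c_5 = r_5 − e = 10 − 5 ≡ 5 (mod 13). Hence c = [0, 1, 7, 3, 5].
  Check: interpolating c through the α_i gives m(x) = 2 + 2·x (degree < 2) with m(α_i) = c_i for every i, so c is indeed a codeword.


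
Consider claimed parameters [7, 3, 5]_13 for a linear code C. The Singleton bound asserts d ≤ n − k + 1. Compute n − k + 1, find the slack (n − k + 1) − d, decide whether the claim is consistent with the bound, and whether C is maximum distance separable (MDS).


Singleton RHS = n − k + 1 = 5, slack = 0, bound satisfied, MDS.

Singleton bound: d ≤ n − k + 1.
Here n = 7, k = 3, so n − k + 1 = 5.
Given d = 5, check d ≤ 5: YES.
Slack = (n − k + 1) − d = 0.
The code is MDS (slack = 0).
Description: the claimed parameters are [7, 3, 5]_13; such a code would be MDS (meets Singleton bound).


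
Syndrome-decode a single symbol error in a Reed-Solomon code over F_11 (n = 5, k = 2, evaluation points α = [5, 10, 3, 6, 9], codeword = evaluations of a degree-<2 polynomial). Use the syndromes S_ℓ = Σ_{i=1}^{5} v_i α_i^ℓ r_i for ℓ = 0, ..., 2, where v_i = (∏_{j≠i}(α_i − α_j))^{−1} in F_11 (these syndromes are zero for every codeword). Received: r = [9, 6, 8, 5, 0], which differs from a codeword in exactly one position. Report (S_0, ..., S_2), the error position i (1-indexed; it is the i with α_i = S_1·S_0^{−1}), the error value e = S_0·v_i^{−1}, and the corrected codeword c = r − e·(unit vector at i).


S = (4, 2, 1), error at position 4, error magnitude e = 1, c = [9, 6, 8, 4, 0].

Step 1: column multipliers v_i = (∏_{j≠i}(α_i − α_j))^{−1} mod 11.
  i = 1 (α = 5): (5−10)(5−3)(5−6)(5−9) = (−5)·2·(−1)·(−4) = −40 ≡ 4, so v_1 = 4^{−1} = 3 (mod 11).
  i = 2 (α = 10): (10−5)(10−3)(10−6)(10−9) = 5·7·4·1 = 140 ≡ 8, so v_2 = 8^{−1} = 7 (mod 11).
  i = 3 (α = 3): (3−5)(3−10)(3−6)(3−9) = (−2)·(−7)·(−3)·(−6) = 252 ≡ 10, so v_3 = 10^{−1} = 10 (mod 11).
  i = 4 (α = 6): (6−5)(6−10)(6−3)(6−9) = 1·(−4)·3·(−3) = 36 ≡ 3, so v_4 = 3^{−1} = 4 (mod 11).
  i = 5 (α = 9): (9−5)(9−10)(9−3)(9−6) = 4·(−1)·6·3 = −72 ≡ 5, so v_5 = 5^{−1} = 9 (mod 11).
  v = [3, 7, 10, 4, 9].
Step 2: syndromes of r = [9, 6, 8, 5, 0] (all sums mod 11).
  S_0 = Σ v_i r_i = 3·9 + 7·6 + 10·8 + 4·5 + 9·0 = 169 ≡ 4.
  S_1 = Σ v_i α_i r_i = 3·5·9 + 7·10·6 + 10·3·8 + 4·6·5 + 9·9·0 = 915 ≡ 2.
  α_i^2 mod 11 = [3, 1, 9, 3, 4].
  S_2 = Σ v_i α_i^2 r_i = 3·3·9 + 7·1·6 + 10·9·8 + 4·3·5 + 9·4·0 = 903 ≡ 1.
  S = (4, 2, 1) ≠ 0, so r is not a codeword (an error is present).
Step 3: locate the error. For a single error e at position i, S_ℓ = v_i·e·α_i^ℓ, so α_err = S_1/S_0.
  S_0^{−1} = 4^{−1} = 3 (mod 11), so α_err = 2·3 = 6 ≡ 6 = α_4. Error position i = 4.
  Consistency check: S_2/S_1 = 1·6 = 6 ≡ 6 = α_err ✓ (single-error assumption holds).
Step 4: error magnitude e = S_0/v_4 = S_0·∏_{j≠4}(α_4 − α_j) = 4·3 = 12 ≡ 1 (mod 11).
Step 5: correct position 4: c_4 = r_4 − e = 5 − 1 ≡ 4 (mod 11). Hence c = [9, 6, 8, 4, 0].
  Check: interpolating c through the α_i gives m(x) = 1 + 6·x (degree < 2) with m(α_i) = c_i for every i, so c is indeed a codeword.


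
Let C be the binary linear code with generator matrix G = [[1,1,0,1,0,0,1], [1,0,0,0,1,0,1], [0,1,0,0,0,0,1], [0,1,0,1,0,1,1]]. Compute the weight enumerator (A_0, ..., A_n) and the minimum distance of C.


Weight distribution: A_0 = 1, A_2 = 4, A_3 = 6, A_4 = 3, A_5 = 2. Minimum distance d = 2.

Enumerate all 2^4 = 16 messages m ∈ F_2^4.
For each, compute codeword c = mG in F_2^7, then tally its weight.
  m = 0000 → c = 0000000, weight = 0.
  m = 1000 → c = 1101001, weight = 4.
  m = 0100 → c = 1000101, weight = 3.
  m = 1100 → c = 0101100, weight = 3.
  m = 0010 → c = 0100001, weight = 2.
  m = 1010 → c = 1001000, weight = 2.
  m = 0110 → c = 1100100, weight = 3.
  m = 1110 → c = 0001101, weight = 3.
  m = 0001 → c = 0101011, weight = 4.
  m = 1001 → c = 1000010, weight = 2.
  m = 0101 → c = 1101110, weight = 5.
  m = 1101 → c = 0000111, weight = 3.
  m = 0011 → c = 0001010, weight = 2.
  m = 1011 → c = 1100011, weight = 4.
  m = 0111 → c = 1001111, weight = 5.
  m = 1111 → c = 0100110, weight = 3.
Tally weights:
  weight 0: 1 codewords.
  weight 2: 4 codewords.
  weight 3: 6 codewords.
  weight 4: 3 codewords.
  weight 5: 2 codewords.
Minimum distance d = smallest w > 0 with A_w > 0 = 2.
Sanity: Σ A_w = 16 = 2^4 = 16 ✓.


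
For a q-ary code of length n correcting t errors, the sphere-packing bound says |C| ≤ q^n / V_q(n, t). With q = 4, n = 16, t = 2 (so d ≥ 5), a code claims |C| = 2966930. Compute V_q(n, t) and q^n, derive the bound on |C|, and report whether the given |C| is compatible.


V_q(n, t) = 1129, q^n = 4294967296, Hamming bound = 3804222, |C| = 2966930 ≤ bound (satisfied).

Step 1: Compute V_q(n, t) = Σ_{j=0}^2 C(n, j) (q−1)^j.
  j = 0: C(16,0)·(3)^0 = 1·1 = 1.
  j = 1: C(16,1)·(3)^1 = 16·3 = 48.
  j = 2: C(16,2)·(3)^2 = 120·9 = 1080.
  V_q(n, t) = 1 + 48 + 1080 = 1129.
Step 2: q^n = 4^16 = 4294967296.
Step 3: Hamming bound ⌊q^n / V_q(n,t)⌋ = ⌊4294967296/1129⌋ = 3804222.
Step 4: Compare |C| = 2966930 to 3804222: satisfied.
The claimed |C| lies below the Hamming bound.


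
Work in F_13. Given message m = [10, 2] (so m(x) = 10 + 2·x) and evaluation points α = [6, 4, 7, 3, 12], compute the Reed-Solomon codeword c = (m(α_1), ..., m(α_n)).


c = [9, 5, 11, 3, 8]

Message polynomial: m(x) = 10 + 2·x (mod 13).
For each evaluation point α_i, compute m(α_i) mod 13:
  α_1 = 6: Horner steps 2 → 9, so m(6) = 9.
  α_2 = 4: Horner steps 2 → 5, so m(4) = 5.
  α_3 = 7: Horner steps 2 → 11, so m(7) = 11.
  α_4 = 3: Horner steps 2 → 3, so m(3) = 3.
  α_5 = 12: Horner steps 2 → 8, so m(12) = 8.
Codeword c = [9, 5, 11, 3, 8] ∈ F_13^5.


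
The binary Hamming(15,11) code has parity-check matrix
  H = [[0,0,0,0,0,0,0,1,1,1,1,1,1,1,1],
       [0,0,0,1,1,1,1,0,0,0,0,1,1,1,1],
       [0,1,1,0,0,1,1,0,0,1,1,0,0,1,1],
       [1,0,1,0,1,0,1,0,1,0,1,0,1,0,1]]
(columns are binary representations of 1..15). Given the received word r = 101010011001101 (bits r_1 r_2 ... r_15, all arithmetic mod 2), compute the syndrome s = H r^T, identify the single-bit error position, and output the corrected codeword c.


s = (1, 0, 0, 0)^T, error position = 8, corrected codeword c = 101010001001101

Compute s = H r^T mod 2 one row at a time:
  s_1 = 1 + 1 + 0 + 0 + 1 + 1 + 0 + 1 = 5 ≡ 1 (mod 2).
  s_2 = 0 + 1 + 0 + 0 + 1 + 1 + 0 + 1 = 4 ≡ 0 (mod 2).
  s_3 = 0 + 1 + 0 + 0 + 0 + 0 + 0 + 1 = 2 ≡ 0 (mod 2).
  s_4 = 1 + 1 + 1 + 0 + 1 + 0 + 1 + 1 = 6 ≡ 0 (mod 2).
s = (1, 0, 0, 0)^T — this equals column 8 of H (binary 1000), so error is at position 8.
Correct: flip bit 8 of r = 101010011001101 to get c = 101010001001101.


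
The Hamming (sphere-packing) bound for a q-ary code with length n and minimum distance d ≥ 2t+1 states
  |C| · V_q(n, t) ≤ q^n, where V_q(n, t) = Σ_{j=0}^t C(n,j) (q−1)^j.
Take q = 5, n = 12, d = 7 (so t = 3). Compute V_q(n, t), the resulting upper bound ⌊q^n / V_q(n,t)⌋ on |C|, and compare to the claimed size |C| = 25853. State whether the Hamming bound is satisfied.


V_q(n, t) = 15185, q^n = 244140625, Hamming bound = 16077, |C| = 25853 > bound (violated).

Step 1: Compute V_q(n, t) = Σ_{j=0}^3 C(n, j) (q−1)^j.
  j = 0: C(12,0)·(4)^0 = 1·1 = 1.
  j = 1: C(12,1)·(4)^1 = 12·4 = 48.
  j = 2: C(12,2)·(4)^2 = 66·16 = 1056.
  j = 3: C(12,3)·(4)^3 = 220·64 = 14080.
  V_q(n, t) = 1 + 48 + 1056 + 14080 = 15185.
Step 2: q^n = 5^12 = 244140625.
Step 3: Hamming bound ⌊q^n / V_q(n,t)⌋ = ⌊244140625/15185⌋ = 16077.
Step 4: Compare |C| = 25853 to 16077: violated.
The claimed |C| lies above the Hamming bound, so no 5-ary code of length 12 with d ≥ 7 can have 25853 codewords.


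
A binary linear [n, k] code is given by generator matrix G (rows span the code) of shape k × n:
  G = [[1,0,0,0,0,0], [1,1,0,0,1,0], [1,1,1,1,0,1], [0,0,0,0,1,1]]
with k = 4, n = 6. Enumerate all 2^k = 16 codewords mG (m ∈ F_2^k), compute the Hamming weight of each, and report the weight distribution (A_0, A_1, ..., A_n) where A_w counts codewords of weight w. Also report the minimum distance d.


Weight distribution: A_0 = 1, A_1 = 1, A_2 = 4, A_3 = 4, A_4 = 3, A_5 = 3. Minimum distance d = 1.

Enumerate all 2^4 = 16 messages m ∈ F_2^4.
For each, compute codeword c = mG in F_2^6, then tally its weight.
  m = 0000 → c = 000000, weight = 0.
  m = 1000 → c = 100000, weight = 1.
  m = 0100 → c = 110010, weight = 3.
  m = 1100 → c = 010010, weight = 2.
  m = 0010 → c = 111101, weight = 5.
  m = 1010 → c = 011101, weight = 4.
  m = 0110 → c = 001111, weight = 4.
  m = 1110 → c = 101111, weight = 5.
  m = 0001 → c = 000011, weight = 2.
  m = 1001 → c = 100011, weight = 3.
  m = 0101 → c = 110001, weight = 3.
  m = 1101 → c = 010001, weight = 2.
  m = 0011 → c = 111110, weight = 5.
  m = 1011 → c = 011110, weight = 4.
  m = 0111 → c = 001100, weight = 2.
  m = 1111 → c = 101100, weight = 3.
Tally weights:
  weight 0: 1 codewords.
  weight 1: 1 codewords.
  weight 2: 4 codewords.
  weight 3: 4 codewords.
  weight 4: 3 codewords.
  weight 5: 3 codewords.
Minimum distance d = smallest w > 0 with A_w > 0 = 1.
Sanity: Σ A_w = 16 = 2^4 = 16 ✓.


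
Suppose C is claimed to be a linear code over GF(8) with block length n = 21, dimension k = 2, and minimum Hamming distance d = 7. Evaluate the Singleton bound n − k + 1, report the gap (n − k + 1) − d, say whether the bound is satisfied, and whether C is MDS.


Singleton RHS = n − k + 1 = 20, slack = 13, bound satisfied, not MDS.

Singleton bound: d ≤ n − k + 1.
Here n = 21, k = 2, so n − k + 1 = 20.
Given d = 7, check d ≤ 20: YES.
Slack = (n − k + 1) − d = 13.
The code is NOT MDS (slack = 13 > 0).
Description: the claimed parameters are [21, 2, 7]_8; such a code would be non-MDS.


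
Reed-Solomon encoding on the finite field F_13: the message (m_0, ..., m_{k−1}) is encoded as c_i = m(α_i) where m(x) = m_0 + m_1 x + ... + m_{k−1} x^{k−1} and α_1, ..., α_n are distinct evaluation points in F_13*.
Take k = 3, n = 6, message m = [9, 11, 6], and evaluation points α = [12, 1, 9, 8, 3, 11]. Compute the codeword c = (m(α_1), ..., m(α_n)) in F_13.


c = [4, 0, 9, 0, 5, 11]

Message polynomial: m(x) = 9 + 11·x + 6·x^2 (mod 13).
For each evaluation point α_i, compute m(α_i) mod 13:
  α_1 = 12: Horner steps 6 → 5 → 4, so m(12) = 4.
  α_2 = 1: Horner steps 6 → 4 → 0, so m(1) = 0.
  α_3 = 9: Horner steps 6 → 0 → 9, so m(9) = 9.
  α_4 = 8: Horner steps 6 → 7 → 0, so m(8) = 0.
  α_5 = 3: Horner steps 6 → 3 → 5, so m(3) = 5.
  α_6 = 11: Horner steps 6 → 12 → 11, so m(11) = 11.
Codeword c = [4, 0, 9, 0, 5, 11] ∈ F_13^6.


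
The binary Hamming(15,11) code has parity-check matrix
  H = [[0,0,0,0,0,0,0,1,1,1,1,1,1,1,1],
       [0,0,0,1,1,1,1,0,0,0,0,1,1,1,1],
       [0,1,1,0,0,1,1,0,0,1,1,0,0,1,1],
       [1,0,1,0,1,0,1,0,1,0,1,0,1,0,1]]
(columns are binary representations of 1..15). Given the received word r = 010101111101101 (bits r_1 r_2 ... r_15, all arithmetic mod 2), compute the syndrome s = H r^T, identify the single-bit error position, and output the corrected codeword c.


s = (0, 0, 1, 0)^T, error position = 2, corrected codeword c = 000101111101101

Compute s = H r^T mod 2 one row at a time:
  s_1 = 1 + 1 + 1 + 0 + 1 + 1 + 0 + 1 = 6 ≡ 0 (mod 2).
  s_2 = 1 + 0 + 1 + 1 + 1 + 1 + 0 + 1 = 6 ≡ 0 (mod 2).
  s_3 = 1 + 0 + 1 + 1 + 1 + 0 + 0 + 1 = 5 ≡ 1 (mod 2).
  s_4 = 0 + 0 + 0 + 1 + 1 + 0 + 1 + 1 = 4 ≡ 0 (mod 2).
s = (0, 0, 1, 0)^T — this equals column 2 of H (binary 0010), so error is at position 2.
Correct: flip bit 2 of r = 010101111101101 to get c = 000101111101101.


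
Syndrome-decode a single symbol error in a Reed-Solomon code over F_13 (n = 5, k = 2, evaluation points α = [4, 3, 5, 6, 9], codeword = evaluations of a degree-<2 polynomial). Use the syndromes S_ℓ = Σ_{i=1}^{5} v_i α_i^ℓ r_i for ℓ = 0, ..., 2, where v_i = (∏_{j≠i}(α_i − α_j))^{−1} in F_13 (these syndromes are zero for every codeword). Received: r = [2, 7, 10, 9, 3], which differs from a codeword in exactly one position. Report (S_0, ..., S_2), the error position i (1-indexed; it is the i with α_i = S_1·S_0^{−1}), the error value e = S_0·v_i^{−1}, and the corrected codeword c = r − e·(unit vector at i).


S = (7, 3, 5), error at position 4, error magnitude e = 4, c = [2, 7, 10, 5, 3].

Step 1: column multipliers v_i = (∏_{j≠i}(α_i − α_j))^{−1} mod 13.
  i = 1 (α = 4): (4−3)(4−5)(4−6)(4−9) = 1·(−1)·(−2)·(−5) = −10 ≡ 3, so v_1 = 3^{−1} = 9 (mod 13).
  i = 2 (α = 3): (3−4)(3−5)(3−6)(3−9) = (−1)·(−2)·(−3)·(−6) = 36 ≡ 10, so v_2 = 10^{−1} = 4 (mod 13).
  i = 3 (α = 5): (5−4)(5−3)(5−6)(5−9) = 1·2·(−1)·(−4) = 8 ≡ 8, so v_3 = 8^{−1} = 5 (mod 13).
  i = 4 (α = 6): (6−4)(6−3)(6−5)(6−9) = 2·3·1·(−3) = −18 ≡ 8, so v_4 = 8^{−1} = 5 (mod 13).
  i = 5 (α = 9): (9−4)(9−3)(9−5)(9−6) = 5·6·4·3 = 360 ≡ 9, so v_5 = 9^{−1} = 3 (mod 13).
  v = [9, 4, 5, 5, 3].
Step 2: syndromes of r = [2, 7, 10, 9, 3] (all sums mod 13).
  S_0 = Σ v_i r_i = 9·2 + 4·7 + 5·10 + 5·9 + 3·3 = 150 ≡ 7.
  S_1 = Σ v_i α_i r_i = 9·4·2 + 4·3·7 + 5·5·10 + 5·6·9 + 3·9·3 = 757 ≡ 3.
  α_i^2 mod 13 = [3, 9, 12, 10, 3].
  S_2 = Σ v_i α_i^2 r_i = 9·3·2 + 4·9·7 + 5·12·10 + 5·10·9 + 3·3·3 = 1383 ≡ 5.
  S = (7, 3, 5) ≠ 0, so r is not a codeword (an error is present).
Step 3: locate the error. For a single error e at position i, S_ℓ = v_i·e·α_i^ℓ, so α_err = S_1/S_0.
  S_0^{−1} = 7^{−1} = 2 (mod 13), so α_err = 3·2 = 6 ≡ 6 = α_4. Error position i = 4.
  Consistency check: S_2/S_1 = 5·9 = 45 ≡ 6 = α_err ✓ (single-error assumption holds).
Step 4: error magnitude e = S_0/v_4 = S_0·∏_{j≠4}(α_4 − α_j) = 7·8 = 56 ≡ 4 (mod 13).
Step 5: correct position 4: c_4 = r_4 − e = 9 − 4 ≡ 5 (mod 13). Hence c = [2, 7, 10, 5, 3].
  Check: interpolating c through the α_i gives m(x) = 9 + 8·x (degree < 2) with m(α_i) = c_i for every i, so c is indeed a codeword.


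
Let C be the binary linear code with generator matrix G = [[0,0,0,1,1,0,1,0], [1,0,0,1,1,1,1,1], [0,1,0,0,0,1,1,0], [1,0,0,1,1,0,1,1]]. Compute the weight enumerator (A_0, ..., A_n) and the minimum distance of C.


Weight distribution: A_0 = 1, A_1 = 1, A_2 = 2, A_3 = 4, A_4 = 3, A_5 = 3, A_6 = 2. Minimum distance d = 1.

Enumerate all 2^4 = 16 messages m ∈ F_2^4.
For each, compute codeword c = mG in F_2^8, then tally its weight.
  m = 0000 → c = 00000000, weight = 0.
  m = 1000 → c = 00011010, weight = 3.
  m = 0100 → c = 10011111, weight = 6.
  m = 1100 → c = 10000101, weight = 3.
  m = 0010 → c = 01000110, weight = 3.
  m = 1010 → c = 01011100, weight = 4.
  m = 0110 → c = 11011001, weight = 5.
  m = 1110 → c = 11000011, weight = 4.
  m = 0001 → c = 10011011, weight = 5.
  m = 1001 → c = 10000001, weight = 2.
  m = 0101 → c = 00000100, weight = 1.
  m = 1101 → c = 00011110, weight = 4.
  m = 0011 → c = 11011101, weight = 6.
  m = 1011 → c = 11000111, weight = 5.
  m = 0111 → c = 01000010, weight = 2.
  m = 1111 → c = 01011000, weight = 3.
Tally weights:
  weight 0: 1 codewords.
  weight 1: 1 codewords.
  weight 2: 2 codewords.
  weight 3: 4 codewords.
  weight 4: 3 codewords.
  weight 5: 3 codewords.
  weight 6: 2 codewords.
Minimum distance d = smallest w > 0 with A_w > 0 = 1.
Sanity: Σ A_w = 16 = 2^4 = 16 ✓.


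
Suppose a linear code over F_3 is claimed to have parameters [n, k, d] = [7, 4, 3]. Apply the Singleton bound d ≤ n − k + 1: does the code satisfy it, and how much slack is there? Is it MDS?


Singleton RHS = n − k + 1 = 4, slack = 1, bound satisfied, not MDS.

Singleton bound: d ≤ n − k + 1.
Here n = 7, k = 4, so n − k + 1 = 4.
Given d = 3, check d ≤ 4: YES.
Slack = (n − k + 1) − d = 1.
The code is NOT MDS (slack = 1 > 0).
Description: the claimed parameters are [7, 4, 3]_3; such a code would be non-MDS.


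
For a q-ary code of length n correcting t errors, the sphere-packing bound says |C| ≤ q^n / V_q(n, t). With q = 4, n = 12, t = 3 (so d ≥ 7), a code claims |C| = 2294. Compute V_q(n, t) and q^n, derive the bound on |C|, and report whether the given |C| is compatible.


V_q(n, t) = 6571, q^n = 16777216, Hamming bound = 2553, |C| = 2294 ≤ bound (satisfied).

Step 1: Compute V_q(n, t) = Σ_{j=0}^3 C(n, j) (q−1)^j.
  j = 0: C(12,0)·(3)^0 = 1·1 = 1.
  j = 1: C(12,1)·(3)^1 = 12·3 = 36.
  j = 2: C(12,2)·(3)^2 = 66·9 = 594.
  j = 3: C(12,3)·(3)^3 = 220·27 = 5940.
  V_q(n, t) = 1 + 36 + 594 + 5940 = 6571.
Step 2: q^n = 4^12 = 16777216.
Step 3: Hamming bound ⌊q^n / V_q(n,t)⌋ = ⌊16777216/6571⌋ = 2553.
Step 4: Compare |C| = 2294 to 2553: satisfied.
The claimed |C| lies below the Hamming bound.


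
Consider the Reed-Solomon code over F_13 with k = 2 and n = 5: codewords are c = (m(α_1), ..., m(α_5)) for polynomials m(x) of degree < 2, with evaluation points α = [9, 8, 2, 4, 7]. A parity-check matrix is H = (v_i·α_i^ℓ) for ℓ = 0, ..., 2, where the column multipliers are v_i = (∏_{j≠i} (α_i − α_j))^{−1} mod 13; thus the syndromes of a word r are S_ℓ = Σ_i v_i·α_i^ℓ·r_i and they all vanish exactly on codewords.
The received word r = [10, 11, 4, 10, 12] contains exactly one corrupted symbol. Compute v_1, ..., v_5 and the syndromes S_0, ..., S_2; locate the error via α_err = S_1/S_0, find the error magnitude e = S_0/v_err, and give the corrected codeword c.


S = (6, 11, 5), error at position 4, error magnitude e = 8, c = [10, 11, 4, 2, 12].

Step 1: column multipliers v_i = (∏_{j≠i}(α_i − α_j))^{−1} mod 13.
  i = 1 (α = 9): (9−8)(9−2)(9−4)(9−7) = 1·7·5·2 = 70 ≡ 5, so v_1 = 5^{−1} = 8 (mod 13).
  i = 2 (α = 8): (8−9)(8−2)(8−4)(8−7) = (−1)·6·4·1 = −24 ≡ 2, so v_2 = 2^{−1} = 7 (mod 13).
  i = 3 (α = 2): (2−9)(2−8)(2−4)(2−7) = (−7)·(−6)·(−2)·(−5) = 420 ≡ 4, so v_3 = 4^{−1} = 10 (mod 13).
  i = 4 (α = 4): (4−9)(4−8)(4−2)(4−7) = (−5)·(−4)·2·(−3) = −120 ≡ 10, so v_4 = 10^{−1} = 4 (mod 13).
  i = 5 (α = 7): (7−9)(7−8)(7−2)(7−4) = (−2)·(−1)·5·3 = 30 ≡ 4, so v_5 = 4^{−1} = 10 (mod 13).
  v = [8, 7, 10, 4, 10].
Step 2: syndromes of r = [10, 11, 4, 10, 12] (all sums mod 13).
  S_0 = Σ v_i r_i = 8·10 + 7·11 + 10·4 + 4·10 + 10·12 = 357 ≡ 6.
  S_1 = Σ v_i α_i r_i = 8·9·10 + 7·8·11 + 10·2·4 + 4·4·10 + 10·7·12 = 2416 ≡ 11.
  α_i^2 mod 13 = [3, 12, 4, 3, 10].
  S_2 = Σ v_i α_i^2 r_i = 8·3·10 + 7·12·11 + 10·4·4 + 4·3·10 + 10·10·12 = 2644 ≡ 5.
  S = (6, 11, 5) ≠ 0, so r is not a codeword (an error is present).
Step 3: locate the error. For a single error e at position i, S_ℓ = v_i·e·α_i^ℓ, so α_err = S_1/S_0.
  S_0^{−1} = 6^{−1} = 11 (mod 13), so α_err = 11·11 = 121 ≡ 4 = α_4. Error position i = 4.
  Consistency check: S_2/S_1 = 5·6 = 30 ≡ 4 = α_err ✓ (single-error assumption holds).
Step 4: error magnitude e = S_0/v_4 = S_0·∏_{j≠4}(α_4 − α_j) = 6·10 = 60 ≡ 8 (mod 13).
Step 5: correct position 4: c_4 = r_4 − e = 10 − 8 ≡ 2 (mod 13). Hence c = [10, 11, 4, 2, 12].
  Check: interpolating c through the α_i gives m(x) = 6 + 12·x (degree < 2) with m(α_i) = c_i for every i, so c is indeed a codeword.
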